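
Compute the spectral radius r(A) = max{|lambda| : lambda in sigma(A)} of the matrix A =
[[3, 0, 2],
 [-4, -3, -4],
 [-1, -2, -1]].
r(A) ≈ 4.5436

The eigenvalues of A are the roots of its characteristic polynomial. With M = A (coefficients from the trace, the sum of principal 2x2 minors, and det A):
  p(λ) = det(λ I - M) = λ^3 + λ^2 - 15λ + 5.
No integer candidate from the rational root theorem (±divisors of 5) is a root, so the roots are irrational. The cubic discriminant is Δ = 11680 > 0, so there are three distinct real roots. p(-5) = -20 and p(-4) = 17 have opposite signs, so a root lies in (-5, -4); Newton's method refines it to λ ≈ -4.5436. p(0) = 5 and p(1) = -8 have opposite signs, so a root lies in (0, 1); Newton's method refines it to λ ≈ 0.3439. p(3) = -4 and p(4) = 25 have opposite signs, so a root lies in (3, 4); Newton's method refines it to λ ≈ 3.1996. Check (Vieta): the three roots sum to -1, matching tr M = -1.
Thus the eigenvalues (to 4 decimals) are -4.5436 (modulus 4.5436); 0.3439 (modulus 0.3439); 3.1996 (modulus 3.1996). The spectral radius is the largest modulus: r(A) ≈ 4.5436. (Cross-check: r(A) ≤ ||A||_2 ≈ 7.4684; equality holds whenever A is normal, though it can also hold for some non-normal A.)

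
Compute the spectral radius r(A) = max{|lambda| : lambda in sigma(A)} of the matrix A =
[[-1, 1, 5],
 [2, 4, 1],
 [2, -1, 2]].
r(A) ≈ 4.2958

The eigenvalues of A are the roots of its characteristic polynomial. With M = A (coefficients from the trace, the sum of principal 2x2 minors, and det A):
  p(λ) = det(λ I - M) = λ^3 - 5λ^2 - 9λ + 61.
No integer candidate from the rational root theorem (±divisors of 61) is a root, so the roots are irrational. The cubic discriminant is Δ = -15616 < 0, so there is one real root and a complex-conjugate pair. p(-4) = -47 and p(-3) = 16 have opposite signs, so a root lies in (-4, -3); Newton's method refines it to λ ≈ -3.3055. Dividing out (λ - (-3.3055)) leaves approximately λ^2 - 8.3055λ + 18.454. For λ^2 - 8.3055λ + 18.454 the discriminant is -4.8344. It is negative, so the remaining roots are the complex-conjugate pair λ ≈ 4.1528 ± 1.0994i. Their product equals the constant term, so |λ|^2 ≈ 18.454 and |λ| ≈ 4.2958.
Thus the eigenvalues (to 4 decimals) are -3.3055 (modulus 3.3055); 4.1528 ± 1.0994i (modulus 4.2958). The spectral radius is the largest modulus: r(A) ≈ 4.2958. (Cross-check: r(A) ≤ ||A||_2 ≈ 5.7964; equality holds whenever A is normal, though it can also hold for some non-normal A.)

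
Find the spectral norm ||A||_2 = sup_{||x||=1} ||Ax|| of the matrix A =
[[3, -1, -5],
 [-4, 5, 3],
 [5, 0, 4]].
||A||_2 ≈ 8.6986 (= sqrt(largest eigenvalue of A^T A))

||A||_2 = sigma_max(A) = sqrt(lambda_max(A^T A)). Form the symmetric matrix M = A^T A =
[[50, -23, -7],
 [-23, 26, 20],
 [-7, 20, 50]].
Its characteristic polynomial (trace, sum of principal 2x2 minors, determinant of M give the coefficients) is
  p(λ) = det(λ I - M) = λ^3 - 126λ^2 + 4122λ - 23716.
No integer candidate from the rational root theorem (±divisors of 23716) is a root, so the roots are irrational. The cubic discriminant is Δ = 6365470752 > 0, so there are three distinct real roots. p(7) = -693 and p(8) = 1708 have opposite signs, so a root lies in (7, 8); Newton's method refines it to λ ≈ 7.2799. p(43) = 63 and p(44) = -1100 have opposite signs, so a root lies in (43, 44); Newton's method refines it to λ ≈ 43.054. p(75) = -1441 and p(76) = 756 have opposite signs, so a root lies in (75, 76); Newton's method refines it to λ ≈ 75.6661. Check (Vieta): the three roots sum to 126, matching tr M = 126.
So the eigenvalues of A^T A are ≈ 7.2799, 43.054, 75.6661 (all ≥ 0, as they must be for A^T A). The largest is λ_max ≈ 75.6661, hence ||A||_2 = sqrt(λ_max) ≈ 8.6986.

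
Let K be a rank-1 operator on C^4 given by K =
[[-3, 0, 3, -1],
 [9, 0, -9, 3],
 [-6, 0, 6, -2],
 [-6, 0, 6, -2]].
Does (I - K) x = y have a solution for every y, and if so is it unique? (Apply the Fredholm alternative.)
(I - K) is singular (det(I - K) = 0, i.e. 1 ∈ sigma(K)). (I - K) x = y is solvable iff y ⊥ ker((I - K)^*) = span{(-3, 0, 3, -1)}, i.e. iff -3y_1 + 3y_3 - y_4 = 0. When solvable, the solutions are x = y + c·(1, -3, 2, 2), c arbitrary (ker(I - K) = span{(1, -3, 2, 2)}, dimension 1).

K has rank 1, so it is an outer product K = u v^T: every row of K is a multiple of one row vector. Reading off the entries, u = (1, -3, 2, 2) and v = (-3, 0, 3, -1) (row i of K equals u_i·v^T). A rank-one matrix u v^T satisfies K u = u (v·u) and kills the (3)-dimensional subspace v^⊥, so its characteristic polynomial is lambda^3 (lambda - v·u) with v·u = tr K = 1. Hence the eigenvalues of I - K are 1 (multiplicity 3) and 1 - (1) = 0, so det(I - K) = 0. (Direct check: I - K =
[[4, 0, -3, 1],
 [-9, 1, 9, -3],
 [6, 0, -5, 2],
 [6, 0, -6, 3]]
has determinant 0.) So 1 is an eigenvalue of K and (I - K) is not invertible. The finite-dimensional Fredholm alternative says: either (I - K) is invertible, or ker(I - K) ≠ {0} and then range(I - K) = ker((I - K)^*)^⊥, with dim ker(I - K) = dim ker((I - K)^*). We are in the second case, so we need both kernels. Kernel of I - K: (I - K) u = u - u (v·u) = u - u = 0, so ker(I - K) = span{u} = span{(1, -3, 2, 2)} (it is exactly 1-dimensional because rank(I - K) = 3). Kernel of the adjoint: K is real, so (I - K)^* = I - K^T = I - v u^T, and (I - v u^T) v = v - v (u·v) = 0; hence ker((I - K)^*) = span{v} = span{(-3, 0, 3, -1)}. Therefore (I - K) x = y is solvable iff <y, v> = 0, i.e. iff -3y_1 + 3y_3 - y_4 = 0. When this holds, K y = u (v·y) = 0, so (I - K) y = y and x = y is a particular solution; the full solution set is the line x = y + c·u = y + c·(1, -3, 2, 2), c ∈ C.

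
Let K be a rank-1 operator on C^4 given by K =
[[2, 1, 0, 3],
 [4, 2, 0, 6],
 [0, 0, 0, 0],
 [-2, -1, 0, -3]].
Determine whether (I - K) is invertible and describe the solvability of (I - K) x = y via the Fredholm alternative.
(I - K) is singular (det(I - K) = 0, i.e. 1 ∈ sigma(K)). (I - K) x = y is solvable iff y ⊥ ker((I - K)^*) = span{(2, 1, 0, 3)}, i.e. iff 2y_1 + y_2 + 3y_4 = 0. When solvable, the solutions are x = y + c·(1, 2, 0, -1), c arbitrary (ker(I - K) = span{(1, 2, 0, -1)}, dimension 1).

K has rank 1, so it is an outer product K = u v^T: every row of K is a multiple of one row vector. Reading off the entries, u = (1, 2, 0, -1) and v = (2, 1, 0, 3) (row i of K equals u_i·v^T). A rank-one matrix u v^T satisfies K u = u (v·u) and kills the (3)-dimensional subspace v^⊥, so its characteristic polynomial is lambda^3 (lambda - v·u) with v·u = tr K = 1. Hence the eigenvalues of I - K are 1 (multiplicity 3) and 1 - (1) = 0, so det(I - K) = 0. (Direct check: I - K =
[[-1, -1, 0, -3],
 [-4, -1, 0, -6],
 [0, 0, 1, 0],
 [2, 1, 0, 4]]
has determinant 0.) So 1 is an eigenvalue of K and (I - K) is not invertible. The finite-dimensional Fredholm alternative says: either (I - K) is invertible, or ker(I - K) ≠ {0} and then range(I - K) = ker((I - K)^*)^⊥, with dim ker(I - K) = dim ker((I - K)^*). We are in the second case, so we need both kernels. Kernel of I - K: (I - K) u = u - u (v·u) = u - u = 0, so ker(I - K) = span{u} = span{(1, 2, 0, -1)} (it is exactly 1-dimensional because rank(I - K) = 3). Kernel of the adjoint: K is real, so (I - K)^* = I - K^T = I - v u^T, and (I - v u^T) v = v - v (u·v) = 0; hence ker((I - K)^*) = span{v} = span{(2, 1, 0, 3)}. Therefore (I - K) x = y is solvable iff <y, v> = 0, i.e. iff 2y_1 + y_2 + 3y_4 = 0. When this holds, K y = u (v·y) = 0, so (I - K) y = y and x = y is a particular solution; the full solution set is the line x = y + c·u = y + c·(1, 2, 0, -1), c ∈ C.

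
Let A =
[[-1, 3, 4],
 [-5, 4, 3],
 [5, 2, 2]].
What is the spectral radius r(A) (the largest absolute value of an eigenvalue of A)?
r(A) ≈ 4.8635

The eigenvalues of A are the roots of its characteristic polynomial. With M = A (coefficients from the trace, the sum of principal 2x2 minors, and det A):
  p(λ) = det(λ I - M) = λ^3 - 5λ^2 - 9λ + 47.
No integer candidate from the rational root theorem (±divisors of 47) is a root, so the roots are irrational. The cubic discriminant is Δ = 6868 > 0, so there are three distinct real roots. p(-4) = -61 and p(-3) = 2 have opposite signs, so a root lies in (-4, -3); Newton's method refines it to λ ≈ -3.0412. p(3) = 2 and p(4) = -5 have opposite signs, so a root lies in (3, 4); Newton's method refines it to λ ≈ 3.1777. p(4) = -5 and p(5) = 2 have opposite signs, so a root lies in (4, 5); Newton's method refines it to λ ≈ 4.8635. Check (Vieta): the three roots sum to 5, matching tr M = 5.
Thus the eigenvalues (to 4 decimals) are -3.0412 (modulus 3.0412); 3.1777 (modulus 3.1777); 4.8635 (modulus 4.8635). The spectral radius is the largest modulus: r(A) ≈ 4.8635. (Cross-check: r(A) ≤ ||A||_2 ≈ 8.36; equality holds whenever A is normal, though it can also hold for some non-normal A.)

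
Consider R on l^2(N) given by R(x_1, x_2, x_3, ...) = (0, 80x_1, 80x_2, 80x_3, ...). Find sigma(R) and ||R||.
sigma(R) = closed disk {z in C : |z| ≤ 80}; ||R|| = 80

Note R = 80·U where U is the unit right shift (U x)_k = x_{k-1} (with x_0 := 0); so ||R|| = 80||U|| and sigma(R) = 80·sigma(U). ||R x||^2 = sum_{k≥1} |80x_k|^2 = 6400||x||^2, so ||R|| = 80 and sigma(R) ⊂ {|z| ≤ 80}. For any |lambda| < 80, the equation (R - lambda I) x = 0 forces x_1 = 0, then 80x_k = lambda x_{k+1} ⇒ x = 0, so R has no eigenvalues. But (R - lambda I) is not surjective for |lambda| < 80: solving (R - lambda I) x = e_1 would require x_n proportional to (lambda/80)^(-n), which is not in l^2. So every |lambda| < 80 lies in the residual spectrum. The boundary |lambda| = 80 is in the approximate point spectrum (the spectrum is closed). Hence sigma(R) is the closed disk of radius 80.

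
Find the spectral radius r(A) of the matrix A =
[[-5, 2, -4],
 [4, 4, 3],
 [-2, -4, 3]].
r(A) ≈ 5.9809

The eigenvalues of A are the roots of its characteristic polynomial. With M = A (coefficients from the trace, the sum of principal 2x2 minors, and det A):
  p(λ) = det(λ I - M) = λ^3 - 2λ^2 - 27λ + 124.
No integer candidate from the rational root theorem (±divisors of 124) is a root, so the roots are irrational. The cubic discriminant is Δ = -209008 < 0, so there is one real root and a complex-conjugate pair. p(-6) = -2 and p(-5) = 84 have opposite signs, so a root lies in (-6, -5); Newton's method refines it to λ ≈ -5.9809. Dividing out (λ - (-5.9809)) leaves approximately λ^2 - 7.9809λ + 20.7327. For λ^2 - 7.9809λ + 20.7327 the discriminant is -19.2364. It is negative, so the remaining roots are the complex-conjugate pair λ ≈ 3.9904 ± 2.193i. Their product equals the constant term, so |λ|^2 ≈ 20.7327 and |λ| ≈ 4.5533.
Thus the eigenvalues (to 4 decimals) are -5.9809 (modulus 5.9809); 3.9904 ± 2.193i (modulus 4.5533). The spectral radius is the largest modulus: r(A) ≈ 5.9809. (Cross-check: r(A) ≤ ||A||_2 ≈ 8.2055; equality holds whenever A is normal, though it can also hold for some non-normal A.)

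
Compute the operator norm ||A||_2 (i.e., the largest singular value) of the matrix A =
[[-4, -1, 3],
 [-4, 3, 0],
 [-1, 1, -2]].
||A||_2 ≈ 6.2245 (= sqrt(largest eigenvalue of A^T A))

||A||_2 = sigma_max(A) = sqrt(lambda_max(A^T A)). Form the symmetric matrix M = A^T A =
[[33, -9, -10],
 [-9, 11, -5],
 [-10, -5, 13]].
Its characteristic polynomial (trace, sum of principal 2x2 minors, determinant of M give the coefficients) is
  p(λ) = det(λ I - M) = λ^3 - 57λ^2 + 729λ - 841.
No integer candidate from the rational root theorem (±divisors of 841) is a root, so the roots are irrational. The cubic discriminant is Δ = 163913328 > 0, so there are three distinct real roots. p(1) = -168 and p(2) = 397 have opposite signs, so a root lies in (1, 2); Newton's method refines it to λ ≈ 1.2786. p(16) = 327 and p(17) = -8 have opposite signs, so a root lies in (16, 17); Newton's method refines it to λ ≈ 16.9766. p(38) = -575 and p(39) = 212 have opposite signs, so a root lies in (38, 39); Newton's method refines it to λ ≈ 38.7448. Check (Vieta): the three roots sum to 57, matching tr M = 57.
So the eigenvalues of A^T A are ≈ 1.2786, 16.9766, 38.7448 (all ≥ 0, as they must be for A^T A). The largest is λ_max ≈ 38.7448, hence ||A||_2 = sqrt(λ_max) ≈ 6.2245.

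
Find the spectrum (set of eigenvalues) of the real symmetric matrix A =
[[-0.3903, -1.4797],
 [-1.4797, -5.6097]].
sigma(A) ≈ {-6, 0}

A is real symmetric, so its spectrum consists of real eigenvalues. Expanding the characteristic polynomial of the displayed matrix gives
  det(λ I - A) = p(λ) = λ^2 + (6)λ + (0).
Solving p(λ) = 0 yields eigenvalues ≈ -6, 0. (A is shown rounded to 4 decimals, so these recover the underlying integer eigenvalues to within that precision.)
Verification: the trace of A = -6 equals the sum of eigenvalues -6, and det(A) ≈ -0.0000 matches the eigenvalue product 0.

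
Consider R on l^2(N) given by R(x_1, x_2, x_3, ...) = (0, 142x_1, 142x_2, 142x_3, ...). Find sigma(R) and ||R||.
sigma(R) = closed disk {z in C : |z| ≤ 142}; ||R|| = 142

Note R = 142·U where U is the unit right shift (U x)_k = x_{k-1} (with x_0 := 0); so ||R|| = 142||U|| and sigma(R) = 142·sigma(U). ||R x||^2 = sum_{k≥1} |142x_k|^2 = 20164||x||^2, so ||R|| = 142 and sigma(R) ⊂ {|z| ≤ 142}. For any |lambda| < 142, the equation (R - lambda I) x = 0 forces x_1 = 0, then 142x_k = lambda x_{k+1} ⇒ x = 0, so R has no eigenvalues. But (R - lambda I) is not surjective for |lambda| < 142: solving (R - lambda I) x = e_1 would require x_n proportional to (lambda/142)^(-n), which is not in l^2. So every |lambda| < 142 lies in the residual spectrum. The boundary |lambda| = 142 is in the approximate point spectrum (the spectrum is closed). Hence sigma(R) is the closed disk of radius 142.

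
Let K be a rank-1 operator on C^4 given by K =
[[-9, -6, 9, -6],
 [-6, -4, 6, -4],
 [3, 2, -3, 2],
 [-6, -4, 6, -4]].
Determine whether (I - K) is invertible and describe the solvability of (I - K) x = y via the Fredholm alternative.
(I - K) is invertible (det(I - K) = 21 ≠ 0), so for every y in C^4 the equation (I - K) x = y has a unique solution.

K has rank 1, so it is an outer product K = u v^T: every row of K is a multiple of one row vector. Reading off the entries, u = (-3, -2, 1, -2) and v = (3, 2, -3, 2) (row i of K equals u_i·v^T). A rank-one matrix u v^T satisfies K u = u (v·u) and kills the (3)-dimensional subspace v^⊥, so its characteristic polynomial is lambda^3 (lambda - v·u) with v·u = tr K = -20. Hence the eigenvalues of I - K are 1 (multiplicity 3) and 1 - (-20) = 21, so det(I - K) = 21. (Direct check: I - K =
[[10, 6, -9, 6],
 [6, 5, -6, 4],
 [-3, -2, 4, -2],
 [6, 4, -6, 5]]
has determinant 21.) The finite-dimensional Fredholm alternative says: either (I - K) is invertible, or ker(I - K) ≠ {0} and then range(I - K) = ker((I - K)^*)^⊥, with dim ker(I - K) = dim ker((I - K)^*). Since det(I - K) ≠ 0, 1 is not an eigenvalue of K and ker(I - K) = {0}, so we are in the first case: for every y there is a unique x = (I - K)^(-1) y. Explicitly, by the Sherman–Morrison formula, (I - u v^T)^(-1) = I + u v^T/(1 - v·u), i.e. (I - K)^(-1) = I + K/(21).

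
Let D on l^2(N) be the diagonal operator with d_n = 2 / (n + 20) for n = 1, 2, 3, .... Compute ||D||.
||D|| = 2/21 (attained at n = 1)

For D diagonal, ||D|| = sup_n |d_n| = sup_n 2/(n + 20). This is positive and strictly decreasing in n, so the supremum is attained at n = 1: d_1 = 2/(1 + 20) = 2/21. Hence ||D|| = 2/21.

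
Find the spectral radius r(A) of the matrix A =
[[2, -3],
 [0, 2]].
r(A) = 2

The eigenvalues of A are the roots of its characteristic polynomial. With M = A (coefficients from the trace and determinant):
  p(λ) = det(λ I - M) = λ^2 - 4λ + 4.
For λ^2 - 4λ + 4 the discriminant is 0. It is a perfect square (0^2), so the roots are rational: λ = (4 ± 0)/2 = 2, 2.
Thus the eigenvalues (to 4 decimals) are 2 (modulus 2). The spectral radius is the largest modulus: r(A) = 2. (Cross-check: r(A) ≤ ||A||_2 ≈ 4; equality holds whenever A is normal, though it can also hold for some non-normal A.)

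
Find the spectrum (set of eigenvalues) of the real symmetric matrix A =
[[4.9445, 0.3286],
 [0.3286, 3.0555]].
sigma(A) ≈ {3, 5}

A is real symmetric, so its spectrum consists of real eigenvalues. Expanding the characteristic polynomial of the displayed matrix gives
  det(λ I - A) = p(λ) = λ^2 + (-8)λ + (15).
Solving p(λ) = 0 yields eigenvalues ≈ 3, 5. (A is shown rounded to 4 decimals, so these recover the underlying integer eigenvalues to within that precision.)
Verification: the trace of A = 8 equals the sum of eigenvalues 8, and det(A) ≈ 14.9999 matches the eigenvalue product 15.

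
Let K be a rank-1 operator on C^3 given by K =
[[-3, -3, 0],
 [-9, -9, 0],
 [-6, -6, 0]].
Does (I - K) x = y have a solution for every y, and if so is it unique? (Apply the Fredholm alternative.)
(I - K) is invertible (det(I - K) = 13 ≠ 0), so for every y in C^3 the equation (I - K) x = y has a unique solution.

K has rank 1, so it is an outer product K = u v^T: every row of K is a multiple of one row vector. Reading off the entries, u = (1, 3, 2) and v = (-3, -3, 0) (row i of K equals u_i·v^T). A rank-one matrix u v^T satisfies K u = u (v·u) and kills the (2)-dimensional subspace v^⊥, so its characteristic polynomial is lambda^2 (lambda - v·u) with v·u = tr K = -12. Hence the eigenvalues of I - K are 1 (multiplicity 2) and 1 - (-12) = 13, so det(I - K) = 13. (Direct check: I - K =
[[4, 3, 0],
 [9, 10, 0],
 [6, 6, 1]]
has determinant 13.) The finite-dimensional Fredholm alternative says: either (I - K) is invertible, or ker(I - K) ≠ {0} and then range(I - K) = ker((I - K)^*)^⊥, with dim ker(I - K) = dim ker((I - K)^*). Since det(I - K) ≠ 0, 1 is not an eigenvalue of K and ker(I - K) = {0}, so we are in the first case: for every y there is a unique x = (I - K)^(-1) y. Explicitly, by the Sherman–Morrison formula, (I - u v^T)^(-1) = I + u v^T/(1 - v·u), i.e. (I - K)^(-1) = I + K/(13).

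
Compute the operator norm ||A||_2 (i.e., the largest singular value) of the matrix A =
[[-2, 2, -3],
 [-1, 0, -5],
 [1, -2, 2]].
||A||_2 ≈ 6.7867 (= sqrt(largest eigenvalue of A^T A))

||A||_2 = sigma_max(A) = sqrt(lambda_max(A^T A)). Form the symmetric matrix M = A^T A =
[[6, -6, 13],
 [-6, 8, -10],
 [13, -10, 38]].
Its characteristic polynomial (trace, sum of principal 2x2 minors, determinant of M give the coefficients) is
  p(λ) = det(λ I - M) = λ^3 - 52λ^2 + 275λ - 64.
No integer candidate from the rational root theorem (±divisors of 64) is a root, so the roots are irrational. The cubic discriminant is Δ = 101669860 > 0, so there are three distinct real roots. p(0) = -64 and p(1) = 160 have opposite signs, so a root lies in (0, 1); Newton's method refines it to λ ≈ 0.2439. p(5) = 136 and p(6) = -70 have opposite signs, so a root lies in (5, 6); Newton's method refines it to λ ≈ 5.6964. p(46) = -110 and p(47) = 1816 have opposite signs, so a root lies in (46, 47); Newton's method refines it to λ ≈ 46.0596. Check (Vieta): the three roots sum to 52, matching tr M = 52.
So the eigenvalues of A^T A are ≈ 0.2439, 5.6964, 46.0596 (all ≥ 0, as they must be for A^T A). The largest is λ_max ≈ 46.0596, hence ||A||_2 = sqrt(λ_max) ≈ 6.7867.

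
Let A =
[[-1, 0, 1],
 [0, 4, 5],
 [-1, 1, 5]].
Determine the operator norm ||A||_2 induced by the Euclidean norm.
||A||_2 ≈ 8.0476 (= sqrt(largest eigenvalue of A^T A))

||A||_2 = sigma_max(A) = sqrt(lambda_max(A^T A)). Form the symmetric matrix M = A^T A =
[[2, -1, -6],
 [-1, 17, 25],
 [-6, 25, 51]].
Its characteristic polynomial (trace, sum of principal 2x2 minors, determinant of M give the coefficients) is
  p(λ) = det(λ I - M) = λ^3 - 70λ^2 + 341λ - 121.
No integer candidate from the rational root theorem (±divisors of 121) is a root, so the roots are irrational. The cubic discriminant is Δ = 296751169 > 0, so there are three distinct real roots. p(0) = -121 and p(1) = 151 have opposite signs, so a root lies in (0, 1); Newton's method refines it to λ ≈ 0.3851. p(4) = 187 and p(5) = -41 have opposite signs, so a root lies in (4, 5); Newton's method refines it to λ ≈ 4.8513. p(64) = -2873 and p(65) = 919 have opposite signs, so a root lies in (64, 65); Newton's method refines it to λ ≈ 64.7635. Check (Vieta): the three roots sum to 70, matching tr M = 70.
So the eigenvalues of A^T A are ≈ 0.3851, 4.8513, 64.7635 (all ≥ 0, as they must be for A^T A). The largest is λ_max ≈ 64.7635, hence ||A||_2 = sqrt(λ_max) ≈ 8.0476.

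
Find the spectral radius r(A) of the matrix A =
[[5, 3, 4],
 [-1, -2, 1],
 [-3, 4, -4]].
r(A) ≈ 4.9245

The eigenvalues of A are the roots of its characteristic polynomial. With M = A (coefficients from the trace, the sum of principal 2x2 minors, and det A):
  p(λ) = det(λ I - M) = λ^3 + λ^2 - 11λ + 41.
No integer candidate from the rational root theorem (±divisors of 41) is a root, so the roots are irrational. The cubic discriminant is Δ = -48224 < 0, so there is one real root and a complex-conjugate pair. p(-5) = -4 and p(-4) = 37 have opposite signs, so a root lies in (-5, -4); Newton's method refines it to λ ≈ -4.9245. Dividing out (λ - (-4.9245)) leaves approximately λ^2 - 3.9245λ + 8.3258. For λ^2 - 3.9245λ + 8.3258 the discriminant is -17.9018. It is negative, so the remaining roots are the complex-conjugate pair λ ≈ 1.9622 ± 2.1155i. Their product equals the constant term, so |λ|^2 ≈ 8.3258 and |λ| ≈ 2.8854.
Thus the eigenvalues (to 4 decimals) are -4.9245 (modulus 4.9245); 1.9622 ± 2.1155i (modulus 2.8854). The spectral radius is the largest modulus: r(A) ≈ 4.9245. (Cross-check: r(A) ≤ ||A||_2 ≈ 8.0639; equality holds whenever A is normal, though it can also hold for some non-normal A.)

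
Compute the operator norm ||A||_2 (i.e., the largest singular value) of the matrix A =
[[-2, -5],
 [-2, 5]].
||A||_2 = sqrt(50) ≈ 7.0711 (= sqrt(largest eigenvalue of A^T A))

||A||_2 = sigma_max(A) = sqrt(lambda_max(A^T A)). Form the symmetric matrix M = A^T A =
[[8, 0],
 [0, 50]].
Its characteristic polynomial (trace, determinant of M give the coefficients) is
  p(λ) = det(λ I - M) = λ^2 - 58λ + 400.
For λ^2 - 58λ + 400 the discriminant is 1764. It is a perfect square (42^2), so the roots are rational: λ = (58 ± 42)/2 = 50, 8.
So the eigenvalues of A^T A are ≈ 8, 50 (all ≥ 0, as they must be for A^T A). The largest is λ_max = 50, hence ||A||_2 = sqrt(λ_max) = sqrt(50) ≈ 7.0711.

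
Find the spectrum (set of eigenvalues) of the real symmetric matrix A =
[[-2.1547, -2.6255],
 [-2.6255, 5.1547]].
sigma(A) ≈ {-3, 6}

A is real symmetric, so its spectrum consists of real eigenvalues. Expanding the characteristic polynomial of the displayed matrix gives
  det(λ I - A) = p(λ) = λ^2 + (-3)λ + (-18).
Solving p(λ) = 0 yields eigenvalues ≈ -3, 6. (A is shown rounded to 4 decimals, so these recover the underlying integer eigenvalues to within that precision.)
Verification: the trace of A = 3 equals the sum of eigenvalues 3, and det(A) ≈ -18.0001 matches the eigenvalue product -18.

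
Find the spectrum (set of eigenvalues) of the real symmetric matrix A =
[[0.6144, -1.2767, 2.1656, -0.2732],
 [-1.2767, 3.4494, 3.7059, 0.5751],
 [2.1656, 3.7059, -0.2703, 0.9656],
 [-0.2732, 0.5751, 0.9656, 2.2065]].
sigma(A) ≈ {-4, 2, 6} (2 with multiplicity 2)

A is real symmetric, so its spectrum consists of real eigenvalues. Expanding the characteristic polynomial of the displayed matrix gives
  det(λ I - A) = p(λ) = λ^4 + (-6)λ^3 + (-12)λ^2 + (88)λ + (-96.0013).
Solving p(λ) = 0 yields eigenvalues ≈ -4, 2, 2, 6. (A is shown rounded to 4 decimals, so these recover the underlying integer eigenvalues to within that precision.)
Verification: the trace of A = 6 equals the sum of eigenvalues 6, and det(A) ≈ -96.0013 matches the eigenvalue product -96.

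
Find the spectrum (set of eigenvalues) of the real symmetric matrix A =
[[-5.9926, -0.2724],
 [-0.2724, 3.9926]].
sigma(A) ≈ {-6, 4}

A is real symmetric, so its spectrum consists of real eigenvalues. Expanding the characteristic polynomial of the displayed matrix gives
  det(λ I - A) = p(λ) = λ^2 + (2)λ + (-24).
Solving p(λ) = 0 yields eigenvalues ≈ -6, 4. (A is shown rounded to 4 decimals, so these recover the underlying integer eigenvalues to within that precision.)
Verification: the trace of A = -2 equals the sum of eigenvalues -2, and det(A) ≈ -24.0003 matches the eigenvalue product -24.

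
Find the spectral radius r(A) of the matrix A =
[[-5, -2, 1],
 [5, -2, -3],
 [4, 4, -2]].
r(A) ≈ 5.4983

The eigenvalues of A are the roots of its characteristic polynomial. With M = A (coefficients from the trace, the sum of principal 2x2 minors, and det A):
  p(λ) = det(λ I - M) = λ^3 + 9λ^2 + 42λ + 48.
No integer candidate from the rational root theorem (±divisors of 48) is a root, so the roots are irrational. The cubic discriminant is Δ = -29052 < 0, so there is one real root and a complex-conjugate pair. p(-2) = -8 and p(-1) = 14 have opposite signs, so a root lies in (-2, -1); Newton's method refines it to λ ≈ -1.5878. Dividing out (λ - (-1.5878)) leaves approximately λ^2 + 7.4122λ + 30.2311. For λ^2 + 7.4122λ + 30.2311 the discriminant is -65.9832. It is negative, so the remaining roots are the complex-conjugate pair λ ≈ -3.7061 ± 4.0615i. Their product equals the constant term, so |λ|^2 ≈ 30.2311 and |λ| ≈ 5.4983.
Thus the eigenvalues (to 4 decimals) are -1.5878 (modulus 1.5878); -3.7061 ± 4.0615i (modulus 5.4983). The spectral radius is the largest modulus: r(A) ≈ 5.4983. (Cross-check: r(A) ≤ ||A||_2 ≈ 9.0952; equality holds whenever A is normal, though it can also hold for some non-normal A.)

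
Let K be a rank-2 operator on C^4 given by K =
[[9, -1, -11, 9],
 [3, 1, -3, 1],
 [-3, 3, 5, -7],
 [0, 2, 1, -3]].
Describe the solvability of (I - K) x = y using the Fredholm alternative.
(I - K) is invertible (det(I - K) = -13 ≠ 0), so for every y in C^4 the equation (I - K) x = y has a unique solution.

K has rank 2 and factors as K = U V^T = u1 v1^T + u2 v2^T with u1 = (-3, -1, 1, 0), v1 = (-3, -1, 3, -1), u2 = (2, 0, -2, -1), v2 = (0, -2, -1, 3) (multiplying out reproduces the displayed K). The nonzero eigenvalues of U V^T coincide with those of the 2 x 2 matrix G = V^T U = [[v1·u1, v1·u2], [v2·u1, v2·u2]] = [[13, -11], [1, -1]], and by the Sylvester determinant identity det(I_4 - U V^T) = det(I_2 - V^T U) = det([[-12, 11], [-1, 2]]) = (-12)(2) - (11)(-1) = -13. (Direct check: I - K =
[[-8, 1, 11, -9],
 [-3, 0, 3, -1],
 [3, -3, -4, 7],
 [0, -2, -1, 4]]
has determinant -13.) The finite-dimensional Fredholm alternative says: either (I - K) is invertible, or ker(I - K) ≠ {0} and then range(I - K) = ker((I - K)^*)^⊥, with dim ker(I - K) = dim ker((I - K)^*). Since det(I - K) ≠ 0, 1 is not an eigenvalue of K and ker(I - K) = {0}, so we are in the first case: for every y there is a unique x = (I - K)^(-1) y. (Explicitly, by the Woodbury identity, (I - U V^T)^(-1) = I + U (I_2 - G)^(-1) V^T.)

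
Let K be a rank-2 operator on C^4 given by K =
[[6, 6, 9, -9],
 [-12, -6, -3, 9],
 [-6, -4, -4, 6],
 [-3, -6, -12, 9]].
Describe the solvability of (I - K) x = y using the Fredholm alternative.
(I - K) is invertible (det(I - K) = 137 ≠ 0), so for every y in C^4 the equation (I - K) x = y has a unique solution.

K has rank 2 and factors as K = U V^T = u1 v1^T + u2 v2^T with u1 = (-1, -1, 0, 2), v1 = (3, 0, -3, 0), u2 = (-3, 3, 2, 3), v2 = (-3, -2, -2, 3) (multiplying out reproduces the displayed K). The nonzero eigenvalues of U V^T coincide with those of the 2 x 2 matrix G = V^T U = [[v1·u1, v1·u2], [v2·u1, v2·u2]] = [[-3, -15], [11, 8]], and by the Sylvester determinant identity det(I_4 - U V^T) = det(I_2 - V^T U) = det([[4, 15], [-11, -7]]) = (4)(-7) - (15)(-11) = 137. (Direct check: I - K =
[[-5, -6, -9, 9],
 [12, 7, 3, -9],
 [6, 4, 5, -6],
 [3, 6, 12, -8]]
has determinant 137.) The finite-dimensional Fredholm alternative says: either (I - K) is invertible, or ker(I - K) ≠ {0} and then range(I - K) = ker((I - K)^*)^⊥, with dim ker(I - K) = dim ker((I - K)^*). Since det(I - K) ≠ 0, 1 is not an eigenvalue of K and ker(I - K) = {0}, so we are in the first case: for every y there is a unique x = (I - K)^(-1) y. (Explicitly, by the Woodbury identity, (I - U V^T)^(-1) = I + U (I_2 - G)^(-1) V^T.)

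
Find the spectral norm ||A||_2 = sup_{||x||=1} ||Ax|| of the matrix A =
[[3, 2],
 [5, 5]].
||A||_2 = sqrt((63 + sqrt(3869))/2) ≈ 7.9121 (= sqrt(largest eigenvalue of A^T A))

||A||_2 = sigma_max(A) = sqrt(lambda_max(A^T A)). Form the symmetric matrix M = A^T A =
[[34, 31],
 [31, 29]].
Its characteristic polynomial (trace, determinant of M give the coefficients) is
  p(λ) = det(λ I - M) = λ^2 - 63λ + 25.
For λ^2 - 63λ + 25 the discriminant is 3869. It is nonnegative but not a perfect square, so the roots are real and irrational: λ = (63 ± sqrt(3869))/2 ≈ 62.6006, 0.3994.
So the eigenvalues of A^T A are ≈ 0.3994, 62.6006 (all ≥ 0, as they must be for A^T A). The largest is λ_max = (63 + sqrt(3869))/2 ≈ 62.6006, hence ||A||_2 = sqrt(λ_max) = sqrt((63 + sqrt(3869))/2) ≈ 7.9121.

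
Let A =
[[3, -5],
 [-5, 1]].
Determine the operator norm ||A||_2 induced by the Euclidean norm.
||A||_2 = sqrt((60 + sqrt(1664))/2) ≈ 7.099 (= sqrt(largest eigenvalue of A^T A))

||A||_2 = sigma_max(A) = sqrt(lambda_max(A^T A)). Form the symmetric matrix M = A^T A =
[[34, -20],
 [-20, 26]].
Its characteristic polynomial (trace, determinant of M give the coefficients) is
  p(λ) = det(λ I - M) = λ^2 - 60λ + 484.
For λ^2 - 60λ + 484 the discriminant is 1664. It is nonnegative but not a perfect square, so the roots are real and irrational: λ = (60 ± sqrt(1664))/2 ≈ 50.3961, 9.6039.
So the eigenvalues of A^T A are ≈ 9.6039, 50.3961 (all ≥ 0, as they must be for A^T A). The largest is λ_max = (60 + sqrt(1664))/2 ≈ 50.3961, hence ||A||_2 = sqrt(λ_max) = sqrt((60 + sqrt(1664))/2) ≈ 7.099.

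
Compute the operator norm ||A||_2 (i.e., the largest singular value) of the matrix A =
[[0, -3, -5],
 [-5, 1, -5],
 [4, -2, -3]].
||A||_2 ≈ 8.2078 (= sqrt(largest eigenvalue of A^T A))

||A||_2 = sigma_max(A) = sqrt(lambda_max(A^T A)). Form the symmetric matrix M = A^T A =
[[41, -13, 13],
 [-13, 14, 16],
 [13, 16, 59]].
Its characteristic polynomial (trace, sum of principal 2x2 minors, determinant of M give the coefficients) is
  p(λ) = det(λ I - M) = λ^3 - 114λ^2 + 3225λ - 5625.
No integer candidate from the rational root theorem (±divisors of 5625) is a root, so the roots are irrational. The cubic discriminant is Δ = 4033985625 > 0, so there are three distinct real roots. p(1) = -2513 and p(2) = 377 have opposite signs, so a root lies in (1, 2); Newton's method refines it to λ ≈ 1.8651. p(44) = 755 and p(45) = -225 have opposite signs, so a root lies in (44, 45); Newton's method refines it to λ ≈ 44.7668. p(67) = -533 and p(68) = 971 have opposite signs, so a root lies in (67, 68); Newton's method refines it to λ ≈ 67.3681. Check (Vieta): the three roots sum to 114, matching tr M = 114.
So the eigenvalues of A^T A are ≈ 1.8651, 44.7668, 67.3681 (all ≥ 0, as they must be for A^T A). The largest is λ_max ≈ 67.3681, hence ||A||_2 = sqrt(λ_max) ≈ 8.2078.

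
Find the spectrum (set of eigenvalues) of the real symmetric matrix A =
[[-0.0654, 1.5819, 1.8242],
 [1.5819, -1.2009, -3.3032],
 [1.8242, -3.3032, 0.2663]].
sigma(A) ≈ {-5, 1, 3}

A is real symmetric, so its spectrum consists of real eigenvalues. Expanding the characteristic polynomial of the displayed matrix gives
  det(λ I - A) = p(λ) = λ^3 + (1)λ^2 + (-17)λ + (15).
Solving p(λ) = 0 yields eigenvalues ≈ -5, 1, 3. (A is shown rounded to 4 decimals, so these recover the underlying integer eigenvalues to within that precision.)
Verification: the trace of A = -1 equals the sum of eigenvalues -1, and det(A) ≈ -14.9997 matches the eigenvalue product -15.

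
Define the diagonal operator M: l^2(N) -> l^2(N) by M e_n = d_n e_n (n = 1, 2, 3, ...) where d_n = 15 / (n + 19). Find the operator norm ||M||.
||M|| = 3/4 (attained at n = 1)

For M diagonal, ||M|| = sup_n |d_n| = sup_n 15/(n + 19). This is positive and strictly decreasing in n, so the supremum is attained at n = 1: d_1 = 15/(1 + 19) = 3/4. Hence ||M|| = 3/4.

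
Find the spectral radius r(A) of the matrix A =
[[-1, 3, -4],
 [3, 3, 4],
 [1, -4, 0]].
r(A) ≈ 3.8444

The eigenvalues of A are the roots of its characteristic polynomial. With M = A (coefficients from the trace, the sum of principal 2x2 minors, and det A):
  p(λ) = det(λ I - M) = λ^3 - 2λ^2 + 8λ - 56.
No integer candidate from the rational root theorem (±divisors of 56) is a root, so the roots are irrational. The cubic discriminant is Δ = -72128 < 0, so there is one real root and a complex-conjugate pair. p(3) = -23 and p(4) = 8 have opposite signs, so a root lies in (3, 4); Newton's method refines it to λ ≈ 3.7891. Dividing out (λ - (3.7891)) leaves approximately λ^2 + 1.7891λ + 14.7792. For λ^2 + 1.7891λ + 14.7792 the discriminant is -55.9157. It is negative, so the remaining roots are the complex-conjugate pair λ ≈ -0.8946 ± 3.7388i. Their product equals the constant term, so |λ|^2 ≈ 14.7792 and |λ| ≈ 3.8444.
Thus the eigenvalues (to 4 decimals) are 3.7891 (modulus 3.7891); -0.8946 ± 3.7388i (modulus 3.8444). The spectral radius is the largest modulus: r(A) ≈ 3.8444. (Cross-check: r(A) ≤ ||A||_2 ≈ 6.3853; equality holds whenever A is normal, though it can also hold for some non-normal A.)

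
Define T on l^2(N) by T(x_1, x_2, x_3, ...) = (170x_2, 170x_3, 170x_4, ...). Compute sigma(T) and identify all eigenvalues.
sigma(T) = closed disk {z in C : |z| ≤ 170}; sigma_p(T) = open disk {z in C : |z| < 170}

Note T = 170·V where V is the unit left shift (V x)_k = x_{k+1}; so sigma(T) = 170·sigma(V) and ||T|| = 170||V||. ||T x||^2 = 28900sum_{k≥2} |x_k|^2 ≤ 28900||x||^2, with equality on {x : x_1 = 0}, so ||T|| = 170. For any lambda with |lambda| < 170, set r = lambda/170 (|r| < 1); the vector x = (1, r, r^2, ...) is in l^2 and satisfies T x = 170(r, r^2, ...) = lambda x, so lambda is an eigenvalue. On the boundary |lambda| = 170 the geometric series diverges, so no l^2 eigenvector exists, but these lambda lie in the approximate point spectrum. Hence sigma(T) is the closed disk of radius 170 and sigma_p(T) is the open disk.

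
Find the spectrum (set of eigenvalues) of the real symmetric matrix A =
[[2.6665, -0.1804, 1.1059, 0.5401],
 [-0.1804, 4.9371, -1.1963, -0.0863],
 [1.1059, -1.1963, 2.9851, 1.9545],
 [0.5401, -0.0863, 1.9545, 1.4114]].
sigma(A) ≈ {0, 2, 4, 6}

A is real symmetric, so its spectrum consists of real eigenvalues. Expanding the characteristic polynomial of the displayed matrix gives
  det(λ I - A) = p(λ) = λ^4 + (-12)λ^3 + (44.0013)λ^2 + (-48.004)λ + (0.0032).
Solving p(λ) = 0 yields eigenvalues ≈ 0, 2, 4, 6. (A is shown rounded to 4 decimals, so these recover the underlying integer eigenvalues to within that precision.)
Verification: the trace of A = 12 equals the sum of eigenvalues 12, and det(A) ≈ 0.0032 matches the eigenvalue product 0.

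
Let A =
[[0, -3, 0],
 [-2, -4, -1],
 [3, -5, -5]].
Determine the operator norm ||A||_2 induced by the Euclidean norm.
||A||_2 ≈ 8.5024 (= sqrt(largest eigenvalue of A^T A))

||A||_2 = sigma_max(A) = sqrt(lambda_max(A^T A)). Form the symmetric matrix M = A^T A =
[[13, -7, -13],
 [-7, 50, 29],
 [-13, 29, 26]].
Its characteristic polynomial (trace, sum of principal 2x2 minors, determinant of M give the coefficients) is
  p(λ) = det(λ I - M) = λ^3 - 89λ^2 + 1229λ - 1521.
No integer candidate from the rational root theorem (±divisors of 1521) is a root, so the roots are irrational. The cubic discriminant is Δ = 3182013920 > 0, so there are three distinct real roots. p(1) = -380 and p(2) = 589 have opposite signs, so a root lies in (1, 2); Newton's method refines it to λ ≈ 1.3718. p(15) = 264 and p(16) = -545 have opposite signs, so a root lies in (15, 16); Newton's method refines it to λ ≈ 15.3381. p(72) = -1161 and p(73) = 2932 have opposite signs, so a root lies in (72, 73); Newton's method refines it to λ ≈ 72.2901. Check (Vieta): the three roots sum to 89, matching tr M = 89.
So the eigenvalues of A^T A are ≈ 1.3718, 15.3381, 72.2901 (all ≥ 0, as they must be for A^T A). The largest is λ_max ≈ 72.2901, hence ||A||_2 = sqrt(λ_max) ≈ 8.5024.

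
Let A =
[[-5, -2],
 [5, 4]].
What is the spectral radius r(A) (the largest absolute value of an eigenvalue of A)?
r(A) = (1 + sqrt(41))/2 ≈ 3.7016

The eigenvalues of A are the roots of its characteristic polynomial. With M = A (coefficients from the trace and determinant):
  p(λ) = det(λ I - M) = λ^2 + λ - 10.
For λ^2 + λ - 10 the discriminant is 41. It is nonnegative but not a perfect square, so the roots are real and irrational: λ = (-1 ± sqrt(41))/2 ≈ 2.7016, -3.7016.
Thus the eigenvalues (to 4 decimals) are 2.7016 (modulus 2.7016); -3.7016 (modulus 3.7016). The spectral radius is the largest modulus: r(A) = (1 + sqrt(41))/2 ≈ 3.7016. (Cross-check: r(A) ≤ ||A||_2 ≈ 8.279; equality holds whenever A is normal, though it can also hold for some non-normal A.)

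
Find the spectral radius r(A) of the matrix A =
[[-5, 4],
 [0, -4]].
r(A) = 5

The eigenvalues of A are the roots of its characteristic polynomial. With M = A (coefficients from the trace and determinant):
  p(λ) = det(λ I - M) = λ^2 + 9λ + 20.
For λ^2 + 9λ + 20 the discriminant is 1. It is a perfect square (1^2), so the roots are rational: λ = (-9 ± 1)/2 = -4, -5.
Thus the eigenvalues (to 4 decimals) are -4 (modulus 4); -5 (modulus 5). The spectral radius is the largest modulus: r(A) = 5. (Cross-check: r(A) ≤ ||A||_2 ≈ 6.986; equality holds whenever A is normal, though it can also hold for some non-normal A.)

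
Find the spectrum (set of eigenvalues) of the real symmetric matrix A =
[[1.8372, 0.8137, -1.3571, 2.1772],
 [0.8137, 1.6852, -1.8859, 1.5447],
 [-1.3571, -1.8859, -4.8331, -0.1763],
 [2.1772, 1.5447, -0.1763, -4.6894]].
sigma(A) ≈ {-6, -5, 1, 4}

A is real symmetric, so its spectrum consists of real eigenvalues. Expanding the characteristic polynomial of the displayed matrix gives
  det(λ I - A) = p(λ) = λ^4 + (6)λ^3 + (-21)λ^2 + (-106)λ + (119.9967).
Solving p(λ) = 0 yields eigenvalues ≈ -6, -5, 1, 4. (A is shown rounded to 4 decimals, so these recover the underlying integer eigenvalues to within that precision.)
Verification: the trace of A = -6 equals the sum of eigenvalues -6, and det(A) ≈ 119.9967 matches the eigenvalue product 120.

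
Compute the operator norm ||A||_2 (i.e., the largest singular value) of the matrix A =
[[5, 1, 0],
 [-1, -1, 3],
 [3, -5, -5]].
||A||_2 ≈ 8.0914 (= sqrt(largest eigenvalue of A^T A))

||A||_2 = sigma_max(A) = sqrt(lambda_max(A^T A)). Form the symmetric matrix M = A^T A =
[[35, -9, -18],
 [-9, 27, 22],
 [-18, 22, 34]].
Its characteristic polynomial (trace, sum of principal 2x2 minors, determinant of M give the coefficients) is
  p(λ) = det(λ I - M) = λ^3 - 96λ^2 + 2164λ - 10816.
No integer candidate from the rational root theorem (±divisors of 10816) is a root, so the roots are irrational. The cubic discriminant is Δ = 1631849216 > 0, so there are three distinct real roots. p(7) = -29 and p(8) = 864 have opposite signs, so a root lies in (7, 8); Newton's method refines it to λ ≈ 7.0301. p(23) = 339 and p(24) = -352 have opposite signs, so a root lies in (23, 24); Newton's method refines it to λ ≈ 23.4998. p(65) = -1131 and p(66) = 1328 have opposite signs, so a root lies in (65, 66); Newton's method refines it to λ ≈ 65.4701. Check (Vieta): the three roots sum to 96, matching tr M = 96.
So the eigenvalues of A^T A are ≈ 7.0301, 23.4998, 65.4701 (all ≥ 0, as they must be for A^T A). The largest is λ_max ≈ 65.4701, hence ||A||_2 = sqrt(λ_max) ≈ 8.0914.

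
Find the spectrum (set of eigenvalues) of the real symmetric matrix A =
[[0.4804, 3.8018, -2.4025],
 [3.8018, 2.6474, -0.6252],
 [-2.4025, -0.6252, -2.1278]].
sigma(A) ≈ {-4, -1, 6}

A is real symmetric, so its spectrum consists of real eigenvalues. Expanding the characteristic polynomial of the displayed matrix gives
  det(λ I - A) = p(λ) = λ^3 + (-1)λ^2 + (-26)λ + (-24).
Solving p(λ) = 0 yields eigenvalues ≈ -4, -1, 6. (A is shown rounded to 4 decimals, so these recover the underlying integer eigenvalues to within that precision.)
Verification: the trace of A = 1 equals the sum of eigenvalues 1, and det(A) ≈ 24.0007 matches the eigenvalue product 24.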